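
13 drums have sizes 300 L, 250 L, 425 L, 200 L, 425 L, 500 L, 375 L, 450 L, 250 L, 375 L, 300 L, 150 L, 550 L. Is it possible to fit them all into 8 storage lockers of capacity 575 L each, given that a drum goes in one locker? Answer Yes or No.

No

Total = 4550 L; ⌈4550/575⌉ = 8.
9 drums each exceed half the capacity and cannot share a locker, forcing at least 9 storage lockers.
At least 9 storage lockers are required, but only 8 are allowed.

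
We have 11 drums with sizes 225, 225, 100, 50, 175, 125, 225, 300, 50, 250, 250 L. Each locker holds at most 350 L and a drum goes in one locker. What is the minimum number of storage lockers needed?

Total = 300 + 250 + 250 + 225 + 225 + 225 + 175 + 125 + 100 + 50 + 50 = 1975 L.
Lower bound: ⌈1975/350⌉ = 6 storage lockers.
A packing using 7 storage lockers:
  locker 1: 300 + 50 = 350
  locker 2: 250 + 100 = 350
  locker 3: 250 + 50 = 300
  locker 4: 225 + 125 = 350
  locker 5: 225 = 225
  locker 6: 225 = 225
  locker 7: 175 = 175
No arrangement into 6 storage lockers stays within capacity, so 7 is optimal.

7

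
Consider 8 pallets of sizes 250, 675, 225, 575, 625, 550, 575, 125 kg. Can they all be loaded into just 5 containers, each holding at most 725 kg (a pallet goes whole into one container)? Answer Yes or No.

No

Total = 3600 kg; ⌈3600/725⌉ = 5.
The bound of 5 does not rule out 5, but exhaustive search shows no assignment into 5 containers of capacity 725 kg exists — the minimum is 6.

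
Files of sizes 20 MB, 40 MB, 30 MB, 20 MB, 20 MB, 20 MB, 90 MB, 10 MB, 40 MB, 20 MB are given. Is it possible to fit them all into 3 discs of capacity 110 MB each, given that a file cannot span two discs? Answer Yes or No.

A valid assignment using 3 discs:
  disc 1: 90 + 20 = 110
  disc 2: 40 + 40 + 30 = 110
  disc 3: 20 + 20 + 20 + 20 + 10 = 90
Every load is within 110 MB, so 3 discs suffice.

Yes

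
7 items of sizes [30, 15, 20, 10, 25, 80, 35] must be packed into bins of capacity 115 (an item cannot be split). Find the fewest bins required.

Total = 80 + 35 + 30 + 25 + 20 + 15 + 10 = 215.
Lower bound: ⌈215/115⌉ = 2 bins.
A packing using 2 bins:
  bin 1: 80 + 35 = 115
  bin 2: 30 + 25 + 20 + 15 + 10 = 100
This matches the lower bound, so 2 is optimal.

2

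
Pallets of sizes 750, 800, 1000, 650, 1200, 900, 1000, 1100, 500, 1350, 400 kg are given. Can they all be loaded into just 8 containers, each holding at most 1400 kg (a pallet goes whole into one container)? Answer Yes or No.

A valid assignment using 8 containers:
  container 1: 1350 = 1350
  container 2: 1200 = 1200
  container 3: 1100 = 1100
  container 4: 1000 + 400 = 1400
  container 5: 1000 = 1000
  container 6: 900 + 500 = 1400
  container 7: 800 = 800
  container 8: 750 + 650 = 1400
Every load is within 1400 kg, so 8 containers suffice.

Yes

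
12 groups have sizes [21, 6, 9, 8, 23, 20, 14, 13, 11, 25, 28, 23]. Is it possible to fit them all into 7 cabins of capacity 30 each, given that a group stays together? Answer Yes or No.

Total = 201; ⌈201/30⌉ = 7.
The bound of 7 does not rule out 7, but exhaustive search shows no assignment into 7 cabins of capacity 30 exists — the minimum is 8.

No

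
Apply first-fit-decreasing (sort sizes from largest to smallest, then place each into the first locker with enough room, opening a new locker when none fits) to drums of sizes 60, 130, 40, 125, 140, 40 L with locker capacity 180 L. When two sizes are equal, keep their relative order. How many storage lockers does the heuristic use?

Sorted descending: 140, 130, 125, 60, 40, 40.
  140 → locker 1 (new)  [load 140/180]
  130 → locker 2 (new)  [load 130/180]
  125 → locker 3 (new)  [load 125/180]
  60 → locker 4 (new)  [load 60/180]
  40 → locker 1  [load 180/180]
  40 → locker 2  [load 170/180]
4 storage lockers opened.

4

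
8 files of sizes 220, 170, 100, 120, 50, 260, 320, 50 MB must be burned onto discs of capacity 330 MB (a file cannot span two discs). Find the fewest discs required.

5

Total = 320 + 260 + 220 + 170 + 120 + 100 + 50 + 50 = 1290 MB.
Lower bound: ⌈1290/330⌉ = 4 discs.
A packing using 5 discs:
  disc 1: 320 = 320
  disc 2: 260 + 50 = 310
  disc 3: 220 + 100 = 320
  disc 4: 170 + 120 = 290
  disc 5: 50 = 50
No arrangement into 4 discs stays within capacity, so 5 is optimal.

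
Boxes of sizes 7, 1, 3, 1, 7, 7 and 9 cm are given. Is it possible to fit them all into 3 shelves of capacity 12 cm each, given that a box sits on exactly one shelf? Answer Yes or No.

No

Total = 35 cm; ⌈35/12⌉ = 3.
4 boxes each exceed half the capacity and cannot share a shelf, forcing at least 4 shelves.
At least 4 shelves are required, but only 3 are allowed.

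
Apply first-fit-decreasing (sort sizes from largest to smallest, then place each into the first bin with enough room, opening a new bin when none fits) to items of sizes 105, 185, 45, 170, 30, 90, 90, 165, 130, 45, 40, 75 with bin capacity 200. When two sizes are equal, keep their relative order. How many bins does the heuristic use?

Sorted descending: 185, 170, 165, 130, 105, 90, 90, 75, 45, 45, 40, 30.
  185 → bin 1 (new)  [load 185/200]
  170 → bin 2 (new)  [load 170/200]
  165 → bin 3 (new)  [load 165/200]
  130 → bin 4 (new)  [load 130/200]
  105 → bin 5 (new)  [load 105/200]
  90 → bin 5  [load 195/200]
  90 → bin 6 (new)  [load 90/200]
  75 → bin 6  [load 165/200]
  45 → bin 4  [load 175/200]
  45 → bin 7 (new)  [load 45/200]
  40 → bin 7  [load 85/200]
  30 → bin 2  [load 200/200]
7 bins opened.

7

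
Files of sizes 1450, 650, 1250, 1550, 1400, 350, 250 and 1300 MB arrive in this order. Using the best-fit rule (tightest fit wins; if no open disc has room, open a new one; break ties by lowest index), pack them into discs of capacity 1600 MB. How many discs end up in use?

  1450 → disc 1 (new)  [load 1450/1600]
  650 → disc 2 (new)  [load 650/1600]
  1250 → disc 3 (new)  [load 1250/1600]
  1550 → disc 4 (new)  [load 1550/1600]
  1400 → disc 5 (new)  [load 1400/1600]
  350 → disc 3  [load 1600/1600]
  250 → disc 2  [load 900/1600]
  1300 → disc 6 (new)  [load 1300/1600]
6 discs opened.

6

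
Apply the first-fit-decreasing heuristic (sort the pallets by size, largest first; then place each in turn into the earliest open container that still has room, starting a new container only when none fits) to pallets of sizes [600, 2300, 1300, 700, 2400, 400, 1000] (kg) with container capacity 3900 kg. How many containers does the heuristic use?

Sorted descending: 2400, 2300, 1300, 1000, 700, 600, 400.
  2400 → container 1 (new)  [load 2400/3900]
  2300 → container 2 (new)  [load 2300/3900]
  1300 → container 1  [load 3700/3900]
  1000 → container 2  [load 3300/3900]
  700 → container 3 (new)  [load 700/3900]
  600 → container 2  [load 3900/3900]
  400 → container 3  [load 1100/3900]
3 containers opened.

3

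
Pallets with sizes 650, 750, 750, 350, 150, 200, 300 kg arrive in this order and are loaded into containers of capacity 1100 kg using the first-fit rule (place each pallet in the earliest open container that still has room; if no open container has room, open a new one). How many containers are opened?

  650 → container 1 (new)  [load 650/1100]
  750 → container 2 (new)  [load 750/1100]
  750 → container 3 (new)  [load 750/1100]
  350 → container 1  [load 1000/1100]
  150 → container 2  [load 900/1100]
  200 → container 2  [load 1100/1100]
  300 → container 3  [load 1050/1100]
3 containers opened.

3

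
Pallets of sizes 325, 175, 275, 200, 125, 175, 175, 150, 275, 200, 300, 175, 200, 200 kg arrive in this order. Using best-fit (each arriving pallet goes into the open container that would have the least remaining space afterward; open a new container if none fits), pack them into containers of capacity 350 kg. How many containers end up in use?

  325 → container 1 (new)  [load 325/350]
  175 → container 2 (new)  [load 175/350]
  275 → container 3 (new)  [load 275/350]
  200 → container 4 (new)  [load 200/350]
  125 → container 4  [load 325/350]
  175 → container 2  [load 350/350]
  175 → container 5 (new)  [load 175/350]
  150 → container 5  [load 325/350]
  275 → container 6 (new)  [load 275/350]
  200 → container 7 (new)  [load 200/350]
  300 → container 8 (new)  [load 300/350]
  175 → container 9 (new)  [load 175/350]
  200 → container 10 (new)  [load 200/350]
  200 → container 11 (new)  [load 200/350]
11 containers opened.

11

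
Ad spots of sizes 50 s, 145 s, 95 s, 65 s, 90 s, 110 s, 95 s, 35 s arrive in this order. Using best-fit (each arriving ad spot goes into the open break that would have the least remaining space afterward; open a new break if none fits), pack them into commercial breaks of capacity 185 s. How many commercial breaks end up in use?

5

  50 → break 1 (new)  [load 50/185]
  145 → break 2 (new)  [load 145/185]
  95 → break 1  [load 145/185]
  65 → break 3 (new)  [load 65/185]
  90 → break 3  [load 155/185]
  110 → break 4 (new)  [load 110/185]
  95 → break 5 (new)  [load 95/185]
  35 → break 1  [load 180/185]
5 commercial breaks opened.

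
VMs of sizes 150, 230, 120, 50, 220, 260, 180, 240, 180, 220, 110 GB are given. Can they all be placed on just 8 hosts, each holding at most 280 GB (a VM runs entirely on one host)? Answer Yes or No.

No

Total = 1960 GB; ⌈1960/280⌉ = 7.
8 VMs each exceed half the capacity and cannot share a host, forcing at least 8 hosts.
The bound of 8 does not rule out 8, but exhaustive search shows no assignment into 8 hosts of capacity 280 GB exists — the minimum is 9.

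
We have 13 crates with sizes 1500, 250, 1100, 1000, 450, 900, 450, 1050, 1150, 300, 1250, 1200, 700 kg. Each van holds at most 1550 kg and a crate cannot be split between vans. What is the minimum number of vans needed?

Total = 1500 + 1250 + 1200 + 1150 + 1100 + 1050 + 1000 + 900 + 700 + 450 + 450 + 300 + 250 = 11300 kg.
Lower bound: ⌈11300/1550⌉ = 8 vans.
A packing using 9 vans:
  van 1: 1500 = 1500
  van 2: 1250 + 300 = 1550
  van 3: 1200 + 250 = 1450
  van 4: 1150 = 1150
  van 5: 1100 + 450 = 1550
  van 6: 1050 + 450 = 1500
  van 7: 1000 = 1000
  van 8: 900 = 900
  van 9: 700 = 700
No arrangement into 8 vans stays within capacity, so 9 is optimal.

9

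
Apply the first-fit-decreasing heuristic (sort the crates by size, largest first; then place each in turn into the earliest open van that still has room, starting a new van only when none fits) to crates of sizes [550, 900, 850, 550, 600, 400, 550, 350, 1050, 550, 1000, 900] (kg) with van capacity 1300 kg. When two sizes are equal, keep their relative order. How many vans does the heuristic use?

8

Sorted descending: 1050, 1000, 900, 900, 850, 600, 550, 550, 550, 550, 400, 350.
  1050 → van 1 (new)  [load 1050/1300]
  1000 → van 2 (new)  [load 1000/1300]
  900 → van 3 (new)  [load 900/1300]
  900 → van 4 (new)  [load 900/1300]
  850 → van 5 (new)  [load 850/1300]
  600 → van 6 (new)  [load 600/1300]
  550 → van 6  [load 1150/1300]
  550 → van 7 (new)  [load 550/1300]
  550 → van 7  [load 1100/1300]
  550 → van 8 (new)  [load 550/1300]
  400 → van 3  [load 1300/1300]
  350 → van 4  [load 1250/1300]
8 vans opened.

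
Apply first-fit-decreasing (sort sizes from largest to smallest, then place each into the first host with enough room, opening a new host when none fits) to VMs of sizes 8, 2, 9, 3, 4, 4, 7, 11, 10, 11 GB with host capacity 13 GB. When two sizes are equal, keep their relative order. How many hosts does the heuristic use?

6

Sorted descending: 11, 11, 10, 9, 8, 7, 4, 4, 3, 2.
  11 → host 1 (new)  [load 11/13]
  11 → host 2 (new)  [load 11/13]
  10 → host 3 (new)  [load 10/13]
  9 → host 4 (new)  [load 9/13]
  8 → host 5 (new)  [load 8/13]
  7 → host 6 (new)  [load 7/13]
  4 → host 4  [load 13/13]
  4 → host 5  [load 12/13]
  3 → host 3  [load 13/13]
  2 → host 1  [load 13/13]
6 hosts opened.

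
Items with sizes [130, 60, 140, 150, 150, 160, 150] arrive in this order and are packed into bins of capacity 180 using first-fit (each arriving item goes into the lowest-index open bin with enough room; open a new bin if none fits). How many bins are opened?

7

  130 → bin 1 (new)  [load 130/180]
  60 → bin 2 (new)  [load 60/180]
  140 → bin 3 (new)  [load 140/180]
  150 → bin 4 (new)  [load 150/180]
  150 → bin 5 (new)  [load 150/180]
  160 → bin 6 (new)  [load 160/180]
  150 → bin 7 (new)  [load 150/180]
7 bins opened.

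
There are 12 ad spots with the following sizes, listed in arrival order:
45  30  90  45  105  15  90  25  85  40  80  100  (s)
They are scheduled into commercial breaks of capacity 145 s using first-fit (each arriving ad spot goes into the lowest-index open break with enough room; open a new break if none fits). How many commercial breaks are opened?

  45 → break 1 (new)  [load 45/145]
  30 → break 1  [load 75/145]
  90 → break 2 (new)  [load 90/145]
  45 → break 1  [load 120/145]
  105 → break 3 (new)  [load 105/145]
  15 → break 1  [load 135/145]
  90 → break 4 (new)  [load 90/145]
  25 → break 2  [load 115/145]
  85 → break 5 (new)  [load 85/145]
  40 → break 3  [load 145/145]
  80 → break 6 (new)  [load 80/145]
  100 → break 7 (new)  [load 100/145]
7 commercial breaks opened.

7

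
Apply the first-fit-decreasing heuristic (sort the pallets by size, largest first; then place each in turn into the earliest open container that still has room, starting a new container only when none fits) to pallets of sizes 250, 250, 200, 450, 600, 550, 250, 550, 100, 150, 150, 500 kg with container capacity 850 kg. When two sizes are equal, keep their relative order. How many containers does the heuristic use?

Sorted descending: 600, 550, 550, 500, 450, 250, 250, 250, 200, 150, 150, 100.
  600 → container 1 (new)  [load 600/850]
  550 → container 2 (new)  [load 550/850]
  550 → container 3 (new)  [load 550/850]
  500 → container 4 (new)  [load 500/850]
  450 → container 5 (new)  [load 450/850]
  250 → container 1  [load 850/850]
  250 → container 2  [load 800/850]
  250 → container 3  [load 800/850]
  200 → container 4  [load 700/850]
  150 → container 4  [load 850/850]
  150 → container 5  [load 600/850]
  100 → container 5  [load 700/850]
5 containers opened.

5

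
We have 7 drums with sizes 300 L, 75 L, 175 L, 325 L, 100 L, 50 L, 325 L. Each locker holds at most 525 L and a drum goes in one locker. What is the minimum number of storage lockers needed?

3

Total = 325 + 325 + 300 + 175 + 100 + 75 + 50 = 1350 L.
Lower bound: ⌈1350/525⌉ = 3 storage lockers.
A packing using 3 storage lockers:
  locker 1: 325 + 175 = 500
  locker 2: 325 + 100 + 75 = 500
  locker 3: 300 + 50 = 350
This matches the lower bound, so 3 is optimal.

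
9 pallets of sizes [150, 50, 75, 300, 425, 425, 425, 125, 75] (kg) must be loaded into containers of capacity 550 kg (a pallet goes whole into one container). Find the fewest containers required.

4

Total = 425 + 425 + 425 + 300 + 150 + 125 + 75 + 75 + 50 = 2050 kg.
Lower bound: ⌈2050/550⌉ = 4 containers.
A packing using 4 containers:
  container 1: 425 + 125 = 550
  container 2: 425 + 75 + 50 = 550
  container 3: 425 + 75 = 500
  container 4: 300 + 150 = 450
This matches the lower bound, so 4 is optimal.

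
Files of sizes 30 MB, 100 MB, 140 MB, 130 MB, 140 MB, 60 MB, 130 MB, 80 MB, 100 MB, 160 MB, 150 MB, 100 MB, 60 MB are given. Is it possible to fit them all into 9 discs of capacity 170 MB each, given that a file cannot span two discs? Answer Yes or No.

Total = 1380 MB; ⌈1380/170⌉ = 9.
The bound of 9 does not rule out 9, but exhaustive search shows no assignment into 9 discs of capacity 170 MB exists — the minimum is 10.

No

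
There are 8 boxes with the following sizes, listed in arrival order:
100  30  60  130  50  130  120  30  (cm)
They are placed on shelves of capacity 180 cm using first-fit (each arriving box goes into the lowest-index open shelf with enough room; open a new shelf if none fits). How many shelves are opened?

  100 → shelf 1 (new)  [load 100/180]
  30 → shelf 1  [load 130/180]
  60 → shelf 2 (new)  [load 60/180]
  130 → shelf 3 (new)  [load 130/180]
  50 → shelf 1  [load 180/180]
  130 → shelf 4 (new)  [load 130/180]
  120 → shelf 2  [load 180/180]
  30 → shelf 3  [load 160/180]
4 shelves opened.

4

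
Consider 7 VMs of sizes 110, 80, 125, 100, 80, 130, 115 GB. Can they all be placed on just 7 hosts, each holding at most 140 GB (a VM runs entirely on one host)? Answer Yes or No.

A valid assignment using 7 hosts:
  host 1: 130 = 130
  host 2: 125 = 125
  host 3: 115 = 115
  host 4: 110 = 110
  host 5: 100 = 100
  host 6: 80 = 80
  host 7: 80 = 80
Every load is within 140 GB, so 7 hosts suffice.

Yes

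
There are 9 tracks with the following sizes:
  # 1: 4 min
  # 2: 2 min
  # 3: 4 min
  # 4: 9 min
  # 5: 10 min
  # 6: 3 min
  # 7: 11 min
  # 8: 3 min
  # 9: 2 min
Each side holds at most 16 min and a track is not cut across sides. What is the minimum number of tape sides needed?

Total = 11 + 10 + 9 + 4 + 4 + 3 + 3 + 2 + 2 = 48 min.
Lower bound: ⌈48/16⌉ = 3 tape sides.
A packing using 3 tape sides:
  side 1: 11 + 3 + 2 = 16
  side 2: 10 + 4 + 2 = 16
  side 3: 9 + 4 + 3 = 16
This matches the lower bound, so 3 is optimal.

3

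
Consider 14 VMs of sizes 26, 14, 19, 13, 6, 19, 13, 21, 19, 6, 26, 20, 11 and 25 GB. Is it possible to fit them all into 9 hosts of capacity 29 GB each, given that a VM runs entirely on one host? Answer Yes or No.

Total = 238 GB; ⌈238/29⌉ = 9.
The bound of 9 does not rule out 9, but exhaustive search shows no assignment into 9 hosts of capacity 29 GB exists — the minimum is 10.

No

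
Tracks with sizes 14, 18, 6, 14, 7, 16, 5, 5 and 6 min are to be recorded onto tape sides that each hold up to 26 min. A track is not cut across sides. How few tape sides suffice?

4

Total = 18 + 16 + 14 + 14 + 7 + 6 + 6 + 5 + 5 = 91 min.
Lower bound: ⌈91/26⌉ = 4 tape sides.
A packing using 4 tape sides:
  side 1: 18 + 7 = 25
  side 2: 16 + 6 = 22
  side 3: 14 + 6 + 5 = 25
  side 4: 14 + 5 = 19
This matches the lower bound, so 4 is optimal.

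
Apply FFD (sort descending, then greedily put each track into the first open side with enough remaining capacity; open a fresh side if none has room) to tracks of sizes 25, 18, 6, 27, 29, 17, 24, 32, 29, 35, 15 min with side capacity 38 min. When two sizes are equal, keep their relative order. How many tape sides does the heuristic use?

9

Sorted descending: 35, 32, 29, 29, 27, 25, 24, 18, 17, 15, 6.
  35 → side 1 (new)  [load 35/38]
  32 → side 2 (new)  [load 32/38]
  29 → side 3 (new)  [load 29/38]
  29 → side 4 (new)  [load 29/38]
  27 → side 5 (new)  [load 27/38]
  25 → side 6 (new)  [load 25/38]
  24 → side 7 (new)  [load 24/38]
  18 → side 8 (new)  [load 18/38]
  17 → side 8  [load 35/38]
  15 → side 9 (new)  [load 15/38]
  6 → side 2  [load 38/38]
9 tape sides opened.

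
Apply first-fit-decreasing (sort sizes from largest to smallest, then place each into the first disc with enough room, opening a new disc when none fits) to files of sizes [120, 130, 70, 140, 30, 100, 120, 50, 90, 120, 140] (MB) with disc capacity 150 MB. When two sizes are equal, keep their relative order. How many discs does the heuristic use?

9

Sorted descending: 140, 140, 130, 120, 120, 120, 100, 90, 70, 50, 30.
  140 → disc 1 (new)  [load 140/150]
  140 → disc 2 (new)  [load 140/150]
  130 → disc 3 (new)  [load 130/150]
  120 → disc 4 (new)  [load 120/150]
  120 → disc 5 (new)  [load 120/150]
  120 → disc 6 (new)  [load 120/150]
  100 → disc 7 (new)  [load 100/150]
  90 → disc 8 (new)  [load 90/150]
  70 → disc 9 (new)  [load 70/150]
  50 → disc 7  [load 150/150]
  30 → disc 4  [load 150/150]
9 discs opened.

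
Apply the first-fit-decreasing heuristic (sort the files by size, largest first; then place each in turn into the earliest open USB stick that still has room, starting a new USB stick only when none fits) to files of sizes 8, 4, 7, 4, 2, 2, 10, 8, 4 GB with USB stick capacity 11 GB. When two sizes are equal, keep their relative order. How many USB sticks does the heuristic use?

5

Sorted descending: 10, 8, 8, 7, 4, 4, 4, 2, 2.
  10 → USB stick 1 (new)  [load 10/11]
  8 → USB stick 2 (new)  [load 8/11]
  8 → USB stick 3 (new)  [load 8/11]
  7 → USB stick 4 (new)  [load 7/11]
  4 → USB stick 4  [load 11/11]
  4 → USB stick 5 (new)  [load 4/11]
  4 → USB stick 5  [load 8/11]
  2 → USB stick 2  [load 10/11]
  2 → USB stick 3  [load 10/11]
5 USB sticks opened.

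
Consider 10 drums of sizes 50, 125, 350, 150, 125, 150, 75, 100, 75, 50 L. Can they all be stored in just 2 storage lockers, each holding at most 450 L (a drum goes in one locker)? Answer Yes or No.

Total = 1250 L; ⌈1250/450⌉ = 3.
At least 3 storage lockers are required, but only 2 are allowed.

No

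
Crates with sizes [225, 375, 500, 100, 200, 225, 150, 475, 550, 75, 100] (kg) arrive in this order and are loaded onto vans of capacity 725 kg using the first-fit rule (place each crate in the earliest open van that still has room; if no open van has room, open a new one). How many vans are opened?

5

  225 → van 1 (new)  [load 225/725]
  375 → van 1  [load 600/725]
  500 → van 2 (new)  [load 500/725]
  100 → van 1  [load 700/725]
  200 → van 2  [load 700/725]
  225 → van 3 (new)  [load 225/725]
  150 → van 3  [load 375/725]
  475 → van 4 (new)  [load 475/725]
  550 → van 5 (new)  [load 550/725]
  75 → van 3  [load 450/725]
  100 → van 3  [load 550/725]
5 vans opened.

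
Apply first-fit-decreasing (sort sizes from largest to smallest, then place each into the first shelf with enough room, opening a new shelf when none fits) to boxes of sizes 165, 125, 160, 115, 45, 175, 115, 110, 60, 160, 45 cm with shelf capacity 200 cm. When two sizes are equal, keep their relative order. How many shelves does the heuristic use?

Sorted descending: 175, 165, 160, 160, 125, 115, 115, 110, 60, 45, 45.
  175 → shelf 1 (new)  [load 175/200]
  165 → shelf 2 (new)  [load 165/200]
  160 → shelf 3 (new)  [load 160/200]
  160 → shelf 4 (new)  [load 160/200]
  125 → shelf 5 (new)  [load 125/200]
  115 → shelf 6 (new)  [load 115/200]
  115 → shelf 7 (new)  [load 115/200]
  110 → shelf 8 (new)  [load 110/200]
  60 → shelf 5  [load 185/200]
  45 → shelf 6  [load 160/200]
  45 → shelf 7  [load 160/200]
8 shelves opened.

8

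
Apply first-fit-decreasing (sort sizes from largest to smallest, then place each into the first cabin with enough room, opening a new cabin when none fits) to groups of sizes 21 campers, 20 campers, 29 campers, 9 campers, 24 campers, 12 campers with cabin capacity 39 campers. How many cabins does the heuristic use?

4

Sorted descending: 29, 24, 21, 20, 12, 9.
  29 → cabin 1 (new)  [load 29/39]
  24 → cabin 2 (new)  [load 24/39]
  21 → cabin 3 (new)  [load 21/39]
  20 → cabin 4 (new)  [load 20/39]
  12 → cabin 2  [load 36/39]
  9 → cabin 1  [load 38/39]
4 cabins opened.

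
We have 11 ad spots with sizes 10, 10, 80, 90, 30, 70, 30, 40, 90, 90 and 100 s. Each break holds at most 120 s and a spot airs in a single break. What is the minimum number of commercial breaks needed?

Total = 100 + 90 + 90 + 90 + 80 + 70 + 40 + 30 + 30 + 10 + 10 = 640 s.
Lower bound: ⌈640/120⌉ = 6 commercial breaks.
A packing using 6 commercial breaks:
  break 1: 100 + 10 + 10 = 120
  break 2: 90 + 30 = 120
  break 3: 90 + 30 = 120
  break 4: 90 = 90
  break 5: 80 + 40 = 120
  break 6: 70 = 70
This matches the lower bound, so 6 is optimal.

6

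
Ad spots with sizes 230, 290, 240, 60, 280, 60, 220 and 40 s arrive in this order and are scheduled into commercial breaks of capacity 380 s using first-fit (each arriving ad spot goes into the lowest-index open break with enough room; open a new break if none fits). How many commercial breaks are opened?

5

  230 → break 1 (new)  [load 230/380]
  290 → break 2 (new)  [load 290/380]
  240 → break 3 (new)  [load 240/380]
  60 → break 1  [load 290/380]
  280 → break 4 (new)  [load 280/380]
  60 → break 1  [load 350/380]
  220 → break 5 (new)  [load 220/380]
  40 → break 2  [load 330/380]
5 commercial breaks opened.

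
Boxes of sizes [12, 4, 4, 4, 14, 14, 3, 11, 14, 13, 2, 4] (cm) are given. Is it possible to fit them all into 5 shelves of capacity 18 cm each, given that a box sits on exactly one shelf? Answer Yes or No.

Total = 99 cm; ⌈99/18⌉ = 6.
At least 6 shelves are required, but only 5 are allowed.

No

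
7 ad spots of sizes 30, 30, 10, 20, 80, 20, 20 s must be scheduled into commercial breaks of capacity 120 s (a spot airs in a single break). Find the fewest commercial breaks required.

Total = 80 + 30 + 30 + 20 + 20 + 20 + 10 = 210 s.
Lower bound: ⌈210/120⌉ = 2 commercial breaks.
A packing using 2 commercial breaks:
  break 1: 80 + 30 + 10 = 120
  break 2: 30 + 20 + 20 + 20 = 90
This matches the lower bound, so 2 is optimal.

2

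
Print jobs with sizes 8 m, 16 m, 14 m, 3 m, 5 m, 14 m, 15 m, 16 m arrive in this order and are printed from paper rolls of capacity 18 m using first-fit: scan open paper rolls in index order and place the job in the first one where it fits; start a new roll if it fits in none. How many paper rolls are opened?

  8 → roll 1 (new)  [load 8/18]
  16 → roll 2 (new)  [load 16/18]
  14 → roll 3 (new)  [load 14/18]
  3 → roll 1  [load 11/18]
  5 → roll 1  [load 16/18]
  14 → roll 4 (new)  [load 14/18]
  15 → roll 5 (new)  [load 15/18]
  16 → roll 6 (new)  [load 16/18]
6 paper rolls opened.

6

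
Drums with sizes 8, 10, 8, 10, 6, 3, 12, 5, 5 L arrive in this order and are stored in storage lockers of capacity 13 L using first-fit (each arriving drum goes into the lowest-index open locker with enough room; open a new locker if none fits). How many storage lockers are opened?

  8 → locker 1 (new)  [load 8/13]
  10 → locker 2 (new)  [load 10/13]
  8 → locker 3 (new)  [load 8/13]
  10 → locker 4 (new)  [load 10/13]
  6 → locker 5 (new)  [load 6/13]
  3 → locker 1  [load 11/13]
  12 → locker 6 (new)  [load 12/13]
  5 → locker 3  [load 13/13]
  5 → locker 5  [load 11/13]
6 storage lockers opened.

6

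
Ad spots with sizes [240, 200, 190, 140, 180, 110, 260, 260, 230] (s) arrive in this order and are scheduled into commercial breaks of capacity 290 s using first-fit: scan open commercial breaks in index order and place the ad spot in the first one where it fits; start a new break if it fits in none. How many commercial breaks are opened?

8

  240 → break 1 (new)  [load 240/290]
  200 → break 2 (new)  [load 200/290]
  190 → break 3 (new)  [load 190/290]
  140 → break 4 (new)  [load 140/290]
  180 → break 5 (new)  [load 180/290]
  110 → break 4  [load 250/290]
  260 → break 6 (new)  [load 260/290]
  260 → break 7 (new)  [load 260/290]
  230 → break 8 (new)  [load 230/290]
8 commercial breaks opened.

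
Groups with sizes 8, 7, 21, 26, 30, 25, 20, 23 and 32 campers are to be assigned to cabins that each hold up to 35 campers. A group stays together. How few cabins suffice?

Total = 32 + 30 + 26 + 25 + 23 + 21 + 20 + 8 + 7 = 192 campers.
Lower bound: ⌈192/35⌉ = 6 cabins.
Also, 7 groups each exceed 35/2 campers, and no two of those can share a cabin, so at least 7 cabins are needed.
A packing using 7 cabins:
  cabin 1: 32 = 32
  cabin 2: 30 = 30
  cabin 3: 26 + 8 = 34
  cabin 4: 25 + 7 = 32
  cabin 5: 23 = 23
  cabin 6: 21 = 21
  cabin 7: 20 = 20
This matches the lower bound, so 7 is optimal.

7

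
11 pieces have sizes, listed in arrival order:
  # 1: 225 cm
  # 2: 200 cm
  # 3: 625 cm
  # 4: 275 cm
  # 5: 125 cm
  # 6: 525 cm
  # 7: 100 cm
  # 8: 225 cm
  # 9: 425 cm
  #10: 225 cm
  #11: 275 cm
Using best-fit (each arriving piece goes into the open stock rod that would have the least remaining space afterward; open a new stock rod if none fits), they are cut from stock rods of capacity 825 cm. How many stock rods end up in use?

5

  225 → stock rod 1 (new)  [load 225/825]
  200 → stock rod 1  [load 425/825]
  625 → stock rod 2 (new)  [load 625/825]
  275 → stock rod 1  [load 700/825]
  125 → stock rod 1  [load 825/825]
  525 → stock rod 3 (new)  [load 525/825]
  100 → stock rod 2  [load 725/825]
  225 → stock rod 3  [load 750/825]
  425 → stock rod 4 (new)  [load 425/825]
  225 → stock rod 4  [load 650/825]
  275 → stock rod 5 (new)  [load 275/825]
5 stock rods opened.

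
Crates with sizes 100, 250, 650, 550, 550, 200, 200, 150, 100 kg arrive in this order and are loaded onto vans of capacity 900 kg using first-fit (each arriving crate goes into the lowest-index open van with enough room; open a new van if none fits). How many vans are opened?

4

  100 → van 1 (new)  [load 100/900]
  250 → van 1  [load 350/900]
  650 → van 2 (new)  [load 650/900]
  550 → van 1  [load 900/900]
  550 → van 3 (new)  [load 550/900]
  200 → van 2  [load 850/900]
  200 → van 3  [load 750/900]
  150 → van 3  [load 900/900]
  100 → van 4 (new)  [load 100/900]
4 vans opened.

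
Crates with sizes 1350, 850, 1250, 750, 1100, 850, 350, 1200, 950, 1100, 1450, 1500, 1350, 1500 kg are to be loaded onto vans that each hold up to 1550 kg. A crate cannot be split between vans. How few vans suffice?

Total = 1500 + 1500 + 1450 + 1350 + 1350 + 1250 + 1200 + 1100 + 1100 + 950 + 850 + 850 + 750 + 350 = 15550 kg.
Lower bound: ⌈15550/1550⌉ = 11 vans.
Also, 12 crates each exceed 775 kg, and no two of those can share a van, so at least 12 vans are needed.
A packing using 13 vans:
  van 1: 1500 = 1500
  van 2: 1500 = 1500
  van 3: 1450 = 1450
  van 4: 1350 = 1350
  van 5: 1350 = 1350
  van 6: 1250 = 1250
  van 7: 1200 + 350 = 1550
  van 8: 1100 = 1100
  van 9: 1100 = 1100
  van 10: 950 = 950
  van 11: 850 = 850
  van 12: 850 = 850
  van 13: 750 = 750
No arrangement into 12 vans stays within capacity, so 13 is optimal.

13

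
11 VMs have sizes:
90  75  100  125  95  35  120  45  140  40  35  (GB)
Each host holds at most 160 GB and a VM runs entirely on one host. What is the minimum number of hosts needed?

7

Total = 140 + 125 + 120 + 100 + 95 + 90 + 75 + 45 + 40 + 35 + 35 = 900 GB.
Lower bound: ⌈900/160⌉ = 6 hosts.
A packing using 7 hosts:
  host 1: 140 = 140
  host 2: 125 + 35 = 160
  host 3: 120 + 40 = 160
  host 4: 100 + 45 = 145
  host 5: 95 + 35 = 130
  host 6: 90 = 90
  host 7: 75 = 75
No arrangement into 6 hosts stays within capacity, so 7 is optimal.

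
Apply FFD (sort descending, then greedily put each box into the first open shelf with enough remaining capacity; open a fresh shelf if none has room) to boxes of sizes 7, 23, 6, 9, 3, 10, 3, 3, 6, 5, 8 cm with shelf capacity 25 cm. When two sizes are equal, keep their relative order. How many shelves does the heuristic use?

4

Sorted descending: 23, 10, 9, 8, 7, 6, 6, 5, 3, 3, 3.
  23 → shelf 1 (new)  [load 23/25]
  10 → shelf 2 (new)  [load 10/25]
  9 → shelf 2  [load 19/25]
  8 → shelf 3 (new)  [load 8/25]
  7 → shelf 3  [load 15/25]
  6 → shelf 2  [load 25/25]
  6 → shelf 3  [load 21/25]
  5 → shelf 4 (new)  [load 5/25]
  3 → shelf 3  [load 24/25]
  3 → shelf 4  [load 8/25]
  3 → shelf 4  [load 11/25]
4 shelves opened.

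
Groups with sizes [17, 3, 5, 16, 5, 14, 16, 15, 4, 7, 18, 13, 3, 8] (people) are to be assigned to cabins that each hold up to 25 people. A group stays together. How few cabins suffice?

Total = 18 + 17 + 16 + 16 + 15 + 14 + 13 + 8 + 7 + 5 + 5 + 4 + 3 + 3 = 144 people.
Lower bound: ⌈144/25⌉ = 6 cabins.
Also, 7 groups each exceed 25/2 people, and no two of those can share a cabin, so at least 7 cabins are needed.
A packing using 7 cabins:
  cabin 1: 18 + 7 = 25
  cabin 2: 17 + 8 = 25
  cabin 3: 16 + 5 + 4 = 25
  cabin 4: 16 + 5 + 3 = 24
  cabin 5: 15 + 3 = 18
  cabin 6: 14 = 14
  cabin 7: 13 = 13
This matches the lower bound, so 7 is optimal.

7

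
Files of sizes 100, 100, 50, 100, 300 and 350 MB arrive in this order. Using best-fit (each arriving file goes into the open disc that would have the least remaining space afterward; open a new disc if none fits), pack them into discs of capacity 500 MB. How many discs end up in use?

  100 → disc 1 (new)  [load 100/500]
  100 → disc 1  [load 200/500]
  50 → disc 1  [load 250/500]
  100 → disc 1  [load 350/500]
  300 → disc 2 (new)  [load 300/500]
  350 → disc 3 (new)  [load 350/500]
3 discs opened.

3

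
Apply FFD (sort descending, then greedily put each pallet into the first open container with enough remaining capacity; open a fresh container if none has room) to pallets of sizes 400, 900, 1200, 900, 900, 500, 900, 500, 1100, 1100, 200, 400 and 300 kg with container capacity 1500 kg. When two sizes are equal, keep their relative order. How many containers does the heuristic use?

7

Sorted descending: 1200, 1100, 1100, 900, 900, 900, 900, 500, 500, 400, 400, 300, 200.
  1200 → container 1 (new)  [load 1200/1500]
  1100 → container 2 (new)  [load 1100/1500]
  1100 → container 3 (new)  [load 1100/1500]
  900 → container 4 (new)  [load 900/1500]
  900 → container 5 (new)  [load 900/1500]
  900 → container 6 (new)  [load 900/1500]
  900 → container 7 (new)  [load 900/1500]
  500 → container 4  [load 1400/1500]
  500 → container 5  [load 1400/1500]
  400 → container 2  [load 1500/1500]
  400 → container 3  [load 1500/1500]
  300 → container 1  [load 1500/1500]
  200 → container 6  [load 1100/1500]
7 containers opened.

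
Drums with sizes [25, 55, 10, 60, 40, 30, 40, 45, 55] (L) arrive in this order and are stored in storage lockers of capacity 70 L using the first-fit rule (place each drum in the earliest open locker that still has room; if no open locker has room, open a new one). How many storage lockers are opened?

7

  25 → locker 1 (new)  [load 25/70]
  55 → locker 2 (new)  [load 55/70]
  10 → locker 1  [load 35/70]
  60 → locker 3 (new)  [load 60/70]
  40 → locker 4 (new)  [load 40/70]
  30 → locker 1  [load 65/70]
  40 → locker 5 (new)  [load 40/70]
  45 → locker 6 (new)  [load 45/70]
  55 → locker 7 (new)  [load 55/70]
7 storage lockers opened.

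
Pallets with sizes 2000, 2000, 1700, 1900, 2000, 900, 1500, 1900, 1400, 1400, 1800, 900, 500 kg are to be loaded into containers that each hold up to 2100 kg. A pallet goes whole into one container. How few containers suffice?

Total = 2000 + 2000 + 2000 + 1900 + 1900 + 1800 + 1700 + 1500 + 1400 + 1400 + 900 + 900 + 500 = 19900 kg.
Lower bound: ⌈19900/2100⌉ = 10 containers.
A packing using 11 containers:
  container 1: 2000 = 2000
  container 2: 2000 = 2000
  container 3: 2000 = 2000
  container 4: 1900 = 1900
  container 5: 1900 = 1900
  container 6: 1800 = 1800
  container 7: 1700 = 1700
  container 8: 1500 + 500 = 2000
  container 9: 1400 = 1400
  container 10: 1400 = 1400
  container 11: 900 + 900 = 1800
No arrangement into 10 containers stays within capacity, so 11 is optimal.

11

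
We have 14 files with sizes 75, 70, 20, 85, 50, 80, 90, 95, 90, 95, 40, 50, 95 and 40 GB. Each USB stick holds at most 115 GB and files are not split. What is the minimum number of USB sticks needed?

10

Total = 95 + 95 + 95 + 90 + 90 + 85 + 80 + 75 + 70 + 50 + 50 + 40 + 40 + 20 = 975 GB.
Lower bound: ⌈975/115⌉ = 9 USB sticks.
A packing using 10 USB sticks:
  USB stick 1: 95 + 20 = 115
  USB stick 2: 95 = 95
  USB stick 3: 95 = 95
  USB stick 4: 90 = 90
  USB stick 5: 90 = 90
  USB stick 6: 85 = 85
  USB stick 7: 80 = 80
  USB stick 8: 75 + 40 = 115
  USB stick 9: 70 + 40 = 110
  USB stick 10: 50 + 50 = 100
No arrangement into 9 USB sticks stays within capacity, so 10 is optimal.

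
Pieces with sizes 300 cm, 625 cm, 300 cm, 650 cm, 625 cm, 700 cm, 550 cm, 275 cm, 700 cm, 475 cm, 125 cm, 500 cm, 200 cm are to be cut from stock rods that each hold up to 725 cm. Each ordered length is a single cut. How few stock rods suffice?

10

Total = 700 + 700 + 650 + 625 + 625 + 550 + 500 + 475 + 300 + 300 + 275 + 200 + 125 = 6025 cm.
Lower bound: ⌈6025/725⌉ = 9 stock rods.
A packing using 10 stock rods:
  stock rod 1: 700 = 700
  stock rod 2: 700 = 700
  stock rod 3: 650 = 650
  stock rod 4: 625 = 625
  stock rod 5: 625 = 625
  stock rod 6: 550 + 125 = 675
  stock rod 7: 500 + 200 = 700
  stock rod 8: 475 = 475
  stock rod 9: 300 + 300 = 600
  stock rod 10: 275 = 275
No arrangement into 9 stock rods stays within capacity, so 10 is optimal.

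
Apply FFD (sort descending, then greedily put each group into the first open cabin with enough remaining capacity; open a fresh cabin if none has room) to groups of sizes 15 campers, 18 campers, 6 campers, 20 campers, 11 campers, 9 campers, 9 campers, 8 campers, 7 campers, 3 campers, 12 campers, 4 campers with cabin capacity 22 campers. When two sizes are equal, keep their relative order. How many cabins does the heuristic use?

6

Sorted descending: 20, 18, 15, 12, 11, 9, 9, 8, 7, 6, 4, 3.
  20 → cabin 1 (new)  [load 20/22]
  18 → cabin 2 (new)  [load 18/22]
  15 → cabin 3 (new)  [load 15/22]
  12 → cabin 4 (new)  [load 12/22]
  11 → cabin 5 (new)  [load 11/22]
  9 → cabin 4  [load 21/22]
  9 → cabin 5  [load 20/22]
  8 → cabin 6 (new)  [load 8/22]
  7 → cabin 3  [load 22/22]
  6 → cabin 6  [load 14/22]
  4 → cabin 2  [load 22/22]
  3 → cabin 6  [load 17/22]
6 cabins opened.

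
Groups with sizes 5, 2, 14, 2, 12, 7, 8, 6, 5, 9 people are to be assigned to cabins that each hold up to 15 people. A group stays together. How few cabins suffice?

Total = 14 + 12 + 9 + 8 + 7 + 6 + 5 + 5 + 2 + 2 = 70 people.
Lower bound: ⌈70/15⌉ = 5 cabins.
A packing using 5 cabins:
  cabin 1: 14 = 14
  cabin 2: 12 + 2 = 14
  cabin 3: 9 + 6 = 15
  cabin 4: 8 + 7 = 15
  cabin 5: 5 + 5 + 2 = 12
This matches the lower bound, so 5 is optimal.

5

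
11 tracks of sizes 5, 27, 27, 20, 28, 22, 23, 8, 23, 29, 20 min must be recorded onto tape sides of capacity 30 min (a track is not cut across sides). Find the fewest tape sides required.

9

Total = 29 + 28 + 27 + 27 + 23 + 23 + 22 + 20 + 20 + 8 + 5 = 232 min.
Lower bound: ⌈232/30⌉ = 8 tape sides.
Also, 9 tracks each exceed 15 min, and no two of those can share a side, so at least 9 tape sides are needed.
A packing using 9 tape sides:
  side 1: 29 = 29
  side 2: 28 = 28
  side 3: 27 = 27
  side 4: 27 = 27
  side 5: 23 + 5 = 28
  side 6: 23 = 23
  side 7: 22 + 8 = 30
  side 8: 20 = 20
  side 9: 20 = 20
This matches the lower bound, so 9 is optimal.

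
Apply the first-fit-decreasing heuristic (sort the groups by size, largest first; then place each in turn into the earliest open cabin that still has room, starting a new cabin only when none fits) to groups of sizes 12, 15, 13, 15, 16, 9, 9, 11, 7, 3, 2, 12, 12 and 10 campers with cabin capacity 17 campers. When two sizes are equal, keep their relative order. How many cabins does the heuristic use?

Sorted descending: 16, 15, 15, 13, 12, 12, 12, 11, 10, 9, 9, 7, 3, 2.
  16 → cabin 1 (new)  [load 16/17]
  15 → cabin 2 (new)  [load 15/17]
  15 → cabin 3 (new)  [load 15/17]
  13 → cabin 4 (new)  [load 13/17]
  12 → cabin 5 (new)  [load 12/17]
  12 → cabin 6 (new)  [load 12/17]
  12 → cabin 7 (new)  [load 12/17]
  11 → cabin 8 (new)  [load 11/17]
  10 → cabin 9 (new)  [load 10/17]
  9 → cabin 10 (new)  [load 9/17]
  9 → cabin 11 (new)  [load 9/17]
  7 → cabin 9  [load 17/17]
  3 → cabin 4  [load 16/17]
  2 → cabin 2  [load 17/17]
11 cabins opened.

11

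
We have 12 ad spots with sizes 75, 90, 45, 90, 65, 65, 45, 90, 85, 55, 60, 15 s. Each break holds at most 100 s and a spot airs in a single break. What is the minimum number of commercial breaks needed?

10

Total = 90 + 90 + 90 + 85 + 75 + 65 + 65 + 60 + 55 + 45 + 45 + 15 = 780 s.
Lower bound: ⌈780/100⌉ = 8 commercial breaks.
Also, 9 ad spots each exceed 50 s, and no two of those can share a break, so at least 9 commercial breaks are needed.
A packing using 10 commercial breaks:
  break 1: 90 = 90
  break 2: 90 = 90
  break 3: 90 = 90
  break 4: 85 + 15 = 100
  break 5: 75 = 75
  break 6: 65 = 65
  break 7: 65 = 65
  break 8: 60 = 60
  break 9: 55 + 45 = 100
  break 10: 45 = 45
No arrangement into 9 commercial breaks stays within capacity, so 10 is optimal.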